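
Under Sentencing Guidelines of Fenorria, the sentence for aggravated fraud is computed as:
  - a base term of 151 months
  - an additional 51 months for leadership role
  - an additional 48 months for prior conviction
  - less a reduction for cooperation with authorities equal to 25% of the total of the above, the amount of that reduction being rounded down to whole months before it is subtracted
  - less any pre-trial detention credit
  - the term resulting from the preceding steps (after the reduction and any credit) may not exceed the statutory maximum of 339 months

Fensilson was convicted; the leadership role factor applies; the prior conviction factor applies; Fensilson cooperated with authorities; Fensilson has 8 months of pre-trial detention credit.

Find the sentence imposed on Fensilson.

Sentence: 180 months

Leadership role enhancement: +51 months
Prior conviction enhancement: +48 months
Adjusted term: 151 months + 51 months + 48 months = 250 months
Cooperation with authorities reduction: 25% of 250 months = 62 months (rounded down)
After reduction: 250 − 62 = 188 months
Less pre-trial detention credit: 188 months − 8 months = 180 months
Cap at 339 months: 180 months is within the cap, no reduction.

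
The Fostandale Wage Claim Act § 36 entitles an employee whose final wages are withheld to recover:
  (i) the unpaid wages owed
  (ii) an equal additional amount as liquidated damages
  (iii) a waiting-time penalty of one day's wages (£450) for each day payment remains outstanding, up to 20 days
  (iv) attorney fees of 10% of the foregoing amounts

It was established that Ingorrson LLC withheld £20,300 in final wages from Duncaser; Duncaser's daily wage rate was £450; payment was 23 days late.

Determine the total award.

Liquidated damages (equal amount): £20,300
Penalty days: min(23, 20) = 20
Waiting-time penalty: 20 × £450 = £9,000
Subtotal: £20,300 + £20,300 + £9,000 = £49,600
Attorney fees: 10% of £49,600 = £4,960
Total award: £49,600 + £4,960 = £54,560

£54,560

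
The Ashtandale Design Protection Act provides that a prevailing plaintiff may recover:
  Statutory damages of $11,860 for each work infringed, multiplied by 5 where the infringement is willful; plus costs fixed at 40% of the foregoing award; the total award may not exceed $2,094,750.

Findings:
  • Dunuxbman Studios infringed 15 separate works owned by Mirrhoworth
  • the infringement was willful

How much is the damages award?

Statutory damages: 15 × $11,860 = $177,900
Multiplied by 5: 5 × $177,900 = $889,500
Costs: 40% of $889,500 = $355,800
Award plus costs: $889,500 + $355,800 = $1,245,300
Cap at $2,094,750: $1,245,300 is within the cap, no reduction.

Award: $1,245,300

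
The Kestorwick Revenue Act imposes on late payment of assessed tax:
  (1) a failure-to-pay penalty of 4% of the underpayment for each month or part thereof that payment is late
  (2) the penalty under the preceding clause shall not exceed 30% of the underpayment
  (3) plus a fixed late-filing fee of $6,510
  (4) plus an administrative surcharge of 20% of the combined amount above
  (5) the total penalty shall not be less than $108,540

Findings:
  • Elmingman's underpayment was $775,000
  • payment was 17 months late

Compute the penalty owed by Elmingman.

$286,812

Accrued rate: 4% × 17 = 68%, capped at 30% → 30%
Failure-to-pay penalty: 30% of $775,000 = $232,500
Penalty before surcharge: $232,500 + $6,510 = $239,010
Administrative surcharge: 20% of $239,010 = $47,802
Total penalty: $239,010 + $47,802 = $286,812
Minimum $108,540: $286,812 meets the minimum, no increase.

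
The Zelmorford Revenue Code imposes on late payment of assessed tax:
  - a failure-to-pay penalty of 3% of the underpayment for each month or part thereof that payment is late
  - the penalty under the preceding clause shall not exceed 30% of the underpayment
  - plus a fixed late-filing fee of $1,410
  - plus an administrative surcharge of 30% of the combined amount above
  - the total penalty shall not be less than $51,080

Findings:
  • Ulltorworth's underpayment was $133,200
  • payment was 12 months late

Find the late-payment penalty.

Accrued rate: 3% × 12 = 36%, capped at 30% → 30%
Failure-to-pay penalty: 30% of $133,200 = $39,960
Penalty before surcharge: $39,960 + $1,410 = $41,370
Administrative surcharge: 30% of $41,370 = $12,411
Total penalty: $41,370 + $12,411 = $53,781
Minimum $51,080: $53,781 meets the minimum, no increase.

$53,781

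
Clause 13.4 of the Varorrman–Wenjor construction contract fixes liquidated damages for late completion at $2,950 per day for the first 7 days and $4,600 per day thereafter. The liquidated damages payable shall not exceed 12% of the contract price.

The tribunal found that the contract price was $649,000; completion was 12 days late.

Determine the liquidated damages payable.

First 7 days: 7 × $2,950 = $20,650
Remaining days: (12 − 7) × $4,600 = $23,000
Accrued per-day damages: $20,650 + $23,000 = $43,650
Cap: 12% of $649,000 = $77,880
Cap at $77,880: $43,650 is within the cap, no reduction.

Liquidated damages: $43,650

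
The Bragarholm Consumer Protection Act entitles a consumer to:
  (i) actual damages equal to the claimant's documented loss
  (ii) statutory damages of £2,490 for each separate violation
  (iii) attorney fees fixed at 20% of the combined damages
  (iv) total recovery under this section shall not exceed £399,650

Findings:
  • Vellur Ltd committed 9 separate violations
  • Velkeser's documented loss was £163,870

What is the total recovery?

£223,536

Statutory damages: 9 × £2,490 = £22,410
Combined damages: £163,870 + £22,410 = £186,280
Attorney fees: 20% of £186,280 = £37,256
Total before cap: £186,280 + £37,256 = £223,536
Cap at £399,650: £223,536 is within the cap, no reduction.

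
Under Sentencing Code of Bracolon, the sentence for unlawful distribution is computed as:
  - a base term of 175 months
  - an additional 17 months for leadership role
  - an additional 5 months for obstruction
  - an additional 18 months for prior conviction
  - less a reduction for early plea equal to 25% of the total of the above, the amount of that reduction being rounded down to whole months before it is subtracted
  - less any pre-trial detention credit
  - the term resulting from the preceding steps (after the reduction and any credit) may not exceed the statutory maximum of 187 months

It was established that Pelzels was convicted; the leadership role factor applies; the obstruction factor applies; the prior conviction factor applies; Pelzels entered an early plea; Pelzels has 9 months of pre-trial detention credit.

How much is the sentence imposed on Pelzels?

Leadership role enhancement: +17 months
Obstruction enhancement: +5 months
Prior conviction enhancement: +18 months
Adjusted term: 175 months + 17 months + 5 months + 18 months = 215 months
Early plea reduction: 25% of 215 months = 53 months (rounded down)
After reduction: 215 − 53 = 162 months
Less pre-trial detention credit: 162 months − 9 months = 153 months
Cap at 187 months: 153 months is within the cap, no reduction.

153 months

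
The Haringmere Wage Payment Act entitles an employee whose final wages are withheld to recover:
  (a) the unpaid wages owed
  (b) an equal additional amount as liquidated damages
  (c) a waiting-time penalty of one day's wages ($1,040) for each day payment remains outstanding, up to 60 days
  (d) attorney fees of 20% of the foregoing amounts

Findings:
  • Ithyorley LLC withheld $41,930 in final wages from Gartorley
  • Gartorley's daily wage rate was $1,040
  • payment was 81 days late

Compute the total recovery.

$175,512

Liquidated damages (equal amount): $41,930
Penalty days: min(81, 60) = 60
Waiting-time penalty: 60 × $1,040 = $62,400
Subtotal: $41,930 + $41,930 + $62,400 = $146,260
Attorney fees: 20% of $146,260 = $29,252
Total award: $146,260 + $29,252 = $175,512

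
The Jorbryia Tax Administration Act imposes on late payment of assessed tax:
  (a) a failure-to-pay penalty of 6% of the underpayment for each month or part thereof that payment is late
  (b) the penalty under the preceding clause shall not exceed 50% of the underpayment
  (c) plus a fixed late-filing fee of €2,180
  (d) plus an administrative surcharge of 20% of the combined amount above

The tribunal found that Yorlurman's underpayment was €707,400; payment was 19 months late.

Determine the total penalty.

Penalty: €427,056

Accrued rate: 6% × 19 = 114%, capped at 50% → 50%
Failure-to-pay penalty: 50% of €707,400 = €353,700
Penalty before surcharge: €353,700 + €2,180 = €355,880
Administrative surcharge: 20% of €355,880 = €71,176
Total penalty: €355,880 + €71,176 = €427,056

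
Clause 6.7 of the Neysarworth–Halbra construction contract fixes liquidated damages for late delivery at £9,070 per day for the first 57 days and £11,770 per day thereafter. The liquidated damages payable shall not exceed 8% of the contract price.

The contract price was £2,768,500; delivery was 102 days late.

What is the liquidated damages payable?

£221,480

First 57 days: 57 × £9,070 = £516,990
Remaining days: (102 − 57) × £11,770 = £529,650
Accrued per-day damages: £516,990 + £529,650 = £1,046,640
Cap: 8% of £2,768,500 = £221,480
Cap at £221,480: £1,046,640 exceeds the cap → £221,480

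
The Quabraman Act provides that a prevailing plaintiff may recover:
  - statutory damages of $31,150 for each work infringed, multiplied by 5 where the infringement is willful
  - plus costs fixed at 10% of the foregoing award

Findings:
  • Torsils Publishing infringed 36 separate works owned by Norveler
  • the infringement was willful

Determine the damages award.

$6,167,700

Statutory damages: 36 × $31,150 = $1,121,400
Multiplied by 5: 5 × $1,121,400 = $5,607,000
Costs: 10% of $5,607,000 = $560,700
Award plus costs: $5,607,000 + $560,700 = $6,167,700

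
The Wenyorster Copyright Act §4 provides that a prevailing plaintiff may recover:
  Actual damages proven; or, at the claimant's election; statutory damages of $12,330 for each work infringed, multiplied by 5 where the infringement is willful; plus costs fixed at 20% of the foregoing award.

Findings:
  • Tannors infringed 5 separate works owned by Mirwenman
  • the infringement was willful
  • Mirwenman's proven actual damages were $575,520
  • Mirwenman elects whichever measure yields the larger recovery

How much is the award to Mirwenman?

Statutory damages: 5 × $12,330 = $61,650
Multiplied by 5: 5 × $61,650 = $308,250
Greater of actual damages ($575,520) or enhanced statutory damages ($308,250): $575,520
Costs: 20% of $575,520 = $115,104
Award plus costs: $575,520 + $115,104 = $690,624

$690,624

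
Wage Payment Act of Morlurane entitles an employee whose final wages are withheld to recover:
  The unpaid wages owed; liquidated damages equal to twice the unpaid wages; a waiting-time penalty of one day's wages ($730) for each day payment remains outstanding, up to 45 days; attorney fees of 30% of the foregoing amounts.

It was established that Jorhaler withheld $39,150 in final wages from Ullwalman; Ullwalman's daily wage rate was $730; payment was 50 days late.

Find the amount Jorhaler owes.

$195,390

Doubled: 2 × $39,150 = $78,300
Penalty days: min(50, 45) = 45
Waiting-time penalty: 45 × $730 = $32,850
Subtotal: $39,150 + $78,300 + $32,850 = $150,300
Attorney fees: 30% of $150,300 = $45,090
Total award: $150,300 + $45,090 = $195,390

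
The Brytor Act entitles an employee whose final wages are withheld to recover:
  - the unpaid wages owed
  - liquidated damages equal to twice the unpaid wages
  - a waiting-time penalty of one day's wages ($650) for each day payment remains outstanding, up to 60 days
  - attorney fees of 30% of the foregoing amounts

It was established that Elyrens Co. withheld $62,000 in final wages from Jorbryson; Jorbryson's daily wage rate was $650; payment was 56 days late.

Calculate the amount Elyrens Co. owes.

Total award: $289,120

Doubled: 2 × $62,000 = $124,000
Penalty days: min(56, 60) = 56
Waiting-time penalty: 56 × $650 = $36,400
Subtotal: $62,000 + $124,000 + $36,400 = $222,400
Attorney fees: 30% of $222,400 = $66,720
Total award: $222,400 + $66,720 = $289,120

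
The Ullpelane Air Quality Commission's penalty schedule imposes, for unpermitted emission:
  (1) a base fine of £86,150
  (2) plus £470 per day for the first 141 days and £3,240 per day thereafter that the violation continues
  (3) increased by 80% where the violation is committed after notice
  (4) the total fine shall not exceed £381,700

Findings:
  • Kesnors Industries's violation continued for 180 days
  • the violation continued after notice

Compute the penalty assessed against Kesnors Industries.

£381,700

First 141 days: 141 × £470 = £66,270
Remaining days: (180 − 141) × £3,240 = £126,360
Per-day component: £66,270 + £126,360 = £192,630
Base plus per-day: £86,150 + £192,630 = £278,780
Enhancement: 80% of £278,780 = £223,024
Enhanced fine: £278,780 + £223,024 = £501,804
Cap at £381,700: £501,804 exceeds the cap → £381,700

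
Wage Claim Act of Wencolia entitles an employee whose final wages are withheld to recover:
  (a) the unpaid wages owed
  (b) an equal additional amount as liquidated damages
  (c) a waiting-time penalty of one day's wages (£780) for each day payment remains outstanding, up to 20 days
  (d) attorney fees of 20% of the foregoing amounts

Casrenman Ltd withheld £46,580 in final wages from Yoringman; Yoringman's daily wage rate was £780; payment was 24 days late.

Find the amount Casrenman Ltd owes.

Liquidated damages (equal amount): £46,580
Penalty days: min(24, 20) = 20
Waiting-time penalty: 20 × £780 = £15,600
Subtotal: £46,580 + £46,580 + £15,600 = £108,760
Attorney fees: 20% of £108,760 = £21,752
Total award: £108,760 + £21,752 = £130,512

£130,512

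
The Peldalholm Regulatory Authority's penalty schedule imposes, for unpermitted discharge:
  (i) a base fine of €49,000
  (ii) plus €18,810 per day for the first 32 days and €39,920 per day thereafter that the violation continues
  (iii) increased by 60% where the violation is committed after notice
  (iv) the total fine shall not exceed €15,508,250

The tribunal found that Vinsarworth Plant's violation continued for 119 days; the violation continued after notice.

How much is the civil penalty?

First 32 days: 32 × €18,810 = €601,920
Remaining days: (119 − 32) × €39,920 = €3,473,040
Per-day component: €601,920 + €3,473,040 = €4,074,960
Base plus per-day: €49,000 + €4,074,960 = €4,123,960
Enhancement: 60% of €4,123,960 = €2,474,376
Enhanced fine: €4,123,960 + €2,474,376 = €6,598,336
Cap at €15,508,250: €6,598,336 is within the cap, no reduction.

€6,598,336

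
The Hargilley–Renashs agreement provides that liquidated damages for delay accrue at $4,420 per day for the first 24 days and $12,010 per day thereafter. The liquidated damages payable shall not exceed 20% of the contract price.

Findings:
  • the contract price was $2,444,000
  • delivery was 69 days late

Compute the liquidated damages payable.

First 24 days: 24 × $4,420 = $106,080
Remaining days: (69 − 24) × $12,010 = $540,450
Accrued per-day damages: $106,080 + $540,450 = $646,530
Cap: 20% of $2,444,000 = $488,800
Cap at $488,800: $646,530 exceeds the cap → $488,800

$488,800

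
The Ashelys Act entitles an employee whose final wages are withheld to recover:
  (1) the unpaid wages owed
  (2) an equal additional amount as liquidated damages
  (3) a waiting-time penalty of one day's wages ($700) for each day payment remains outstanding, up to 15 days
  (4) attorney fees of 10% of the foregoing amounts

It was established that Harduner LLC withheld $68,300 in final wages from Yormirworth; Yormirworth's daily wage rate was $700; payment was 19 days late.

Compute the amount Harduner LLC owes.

$161,810

Liquidated damages (equal amount): $68,300
Penalty days: min(19, 15) = 15
Waiting-time penalty: 15 × $700 = $10,500
Subtotal: $68,300 + $68,300 + $10,500 = $147,100
Attorney fees: 10% of $147,100 = $14,710
Total award: $147,100 + $14,710 = $161,810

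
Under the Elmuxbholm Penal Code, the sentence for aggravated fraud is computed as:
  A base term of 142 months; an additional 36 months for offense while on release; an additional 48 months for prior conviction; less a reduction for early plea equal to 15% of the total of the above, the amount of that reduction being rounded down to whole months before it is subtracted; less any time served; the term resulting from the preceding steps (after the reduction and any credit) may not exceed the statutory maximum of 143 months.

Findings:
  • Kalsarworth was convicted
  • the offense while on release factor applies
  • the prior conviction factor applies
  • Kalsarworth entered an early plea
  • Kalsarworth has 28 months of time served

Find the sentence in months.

143 months

Offense while on release enhancement: +36 months
Prior conviction enhancement: +48 months
Adjusted term: 142 months + 36 months + 48 months = 226 months
Early plea reduction: 15% of 226 months = 33 months (rounded down)
After reduction: 226 − 33 = 193 months
Less time served: 193 months − 28 months = 165 months
Cap at 143 months: 165 months exceeds the cap → 143 months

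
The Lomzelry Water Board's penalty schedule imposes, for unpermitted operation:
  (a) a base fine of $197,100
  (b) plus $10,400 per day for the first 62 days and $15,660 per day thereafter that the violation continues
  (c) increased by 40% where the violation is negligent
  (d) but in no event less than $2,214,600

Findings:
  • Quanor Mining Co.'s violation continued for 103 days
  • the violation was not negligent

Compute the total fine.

First 62 days: 62 × $10,400 = $644,800
Remaining days: (103 − 62) × $15,660 = $642,060
Per-day component: $644,800 + $642,060 = $1,286,860
Base plus per-day: $197,100 + $1,286,860 = $1,483,960
The violation was not negligent: no 40% increase.
Minimum $2,214,600: $1,483,960 is below the minimum → $2,214,600

Civil penalty: $2,214,600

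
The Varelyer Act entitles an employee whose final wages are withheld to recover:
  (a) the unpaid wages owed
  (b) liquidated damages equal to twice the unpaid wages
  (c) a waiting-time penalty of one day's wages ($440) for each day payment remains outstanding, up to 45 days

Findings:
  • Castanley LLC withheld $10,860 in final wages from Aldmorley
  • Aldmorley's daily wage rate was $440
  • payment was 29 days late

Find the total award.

$45,340

Doubled: 2 × $10,860 = $21,720
Penalty days: min(29, 45) = 29
Waiting-time penalty: 29 × $440 = $12,760
Total award: $10,860 + $21,720 + $12,760 = $45,340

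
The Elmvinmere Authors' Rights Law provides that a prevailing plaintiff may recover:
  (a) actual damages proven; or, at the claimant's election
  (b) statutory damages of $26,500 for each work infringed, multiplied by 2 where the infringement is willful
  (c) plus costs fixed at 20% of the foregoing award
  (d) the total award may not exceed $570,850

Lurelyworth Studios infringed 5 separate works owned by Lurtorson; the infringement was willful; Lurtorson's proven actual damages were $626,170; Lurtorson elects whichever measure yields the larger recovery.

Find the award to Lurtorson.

Statutory damages: 5 × $26,500 = $132,500
Doubled: 2 × $132,500 = $265,000
Greater of actual damages ($626,170) or enhanced statutory damages ($265,000): $626,170
Costs: 20% of $626,170 = $125,234
Award plus costs: $626,170 + $125,234 = $751,404
Cap at $570,850: $751,404 exceeds the cap → $570,850

$570,850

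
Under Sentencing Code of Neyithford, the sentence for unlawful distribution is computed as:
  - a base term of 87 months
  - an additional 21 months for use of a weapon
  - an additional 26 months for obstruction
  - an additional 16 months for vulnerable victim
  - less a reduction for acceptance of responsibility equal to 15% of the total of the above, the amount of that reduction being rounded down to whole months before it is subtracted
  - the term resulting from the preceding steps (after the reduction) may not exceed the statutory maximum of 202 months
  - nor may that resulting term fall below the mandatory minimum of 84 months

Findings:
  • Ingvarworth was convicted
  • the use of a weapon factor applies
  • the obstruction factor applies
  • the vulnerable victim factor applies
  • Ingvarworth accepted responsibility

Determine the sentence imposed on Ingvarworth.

Use of a weapon enhancement: +21 months
Obstruction enhancement: +26 months
Vulnerable victim enhancement: +16 months
Adjusted term: 87 months + 21 months + 26 months + 16 months = 150 months
Acceptance of responsibility reduction: 15% of 150 months = 22 months (rounded down)
After reduction: 150 − 22 = 128 months
Cap at 202 months: 128 months is within the cap, no reduction.
Minimum 84 months: 128 months meets the minimum, no increase.

128 months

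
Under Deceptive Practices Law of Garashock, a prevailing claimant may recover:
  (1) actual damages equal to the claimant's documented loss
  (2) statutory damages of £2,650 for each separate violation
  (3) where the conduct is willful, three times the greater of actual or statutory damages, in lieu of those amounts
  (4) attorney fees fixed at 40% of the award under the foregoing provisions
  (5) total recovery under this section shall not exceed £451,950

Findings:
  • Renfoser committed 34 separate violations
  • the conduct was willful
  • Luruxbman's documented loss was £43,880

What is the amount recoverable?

£378,420

Statutory damages: 34 × £2,650 = £90,100
Greater of actual damages (£43,880) or statutory damages (£90,100): £90,100
Trebled: 3 × £90,100 = £270,300
Attorney fees: 40% of £270,300 = £108,120
Total before cap: £270,300 + £108,120 = £378,420
Cap at £451,950: £378,420 is within the cap, no reduction.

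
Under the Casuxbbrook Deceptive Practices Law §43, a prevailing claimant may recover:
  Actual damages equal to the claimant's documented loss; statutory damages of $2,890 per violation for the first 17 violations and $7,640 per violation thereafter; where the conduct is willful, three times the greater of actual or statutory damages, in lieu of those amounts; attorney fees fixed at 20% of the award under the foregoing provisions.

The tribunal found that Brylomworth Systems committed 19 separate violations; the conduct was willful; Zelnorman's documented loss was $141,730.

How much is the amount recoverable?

$510,228

First 17 violations: 17 × $2,890 = $49,130
Remaining violations: (19 − 17) × $7,640 = $15,280
Statutory damages: $49,130 + $15,280 = $64,410
Greater of actual damages ($141,730) or statutory damages ($64,410): $141,730
Trebled: 3 × $141,730 = $425,190
Attorney fees: 20% of $425,190 = $85,038
Total recovery: $425,190 + $85,038 = $510,228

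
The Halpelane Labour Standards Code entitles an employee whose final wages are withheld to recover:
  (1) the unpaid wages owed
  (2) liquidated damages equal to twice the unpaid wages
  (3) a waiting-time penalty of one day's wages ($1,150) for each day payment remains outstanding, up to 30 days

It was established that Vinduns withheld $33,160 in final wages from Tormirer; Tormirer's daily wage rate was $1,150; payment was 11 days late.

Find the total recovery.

$112,130

Doubled: 2 × $33,160 = $66,320
Penalty days: min(11, 30) = 11
Waiting-time penalty: 11 × $1,150 = $12,650
Total award: $33,160 + $66,320 + $12,650 = $112,130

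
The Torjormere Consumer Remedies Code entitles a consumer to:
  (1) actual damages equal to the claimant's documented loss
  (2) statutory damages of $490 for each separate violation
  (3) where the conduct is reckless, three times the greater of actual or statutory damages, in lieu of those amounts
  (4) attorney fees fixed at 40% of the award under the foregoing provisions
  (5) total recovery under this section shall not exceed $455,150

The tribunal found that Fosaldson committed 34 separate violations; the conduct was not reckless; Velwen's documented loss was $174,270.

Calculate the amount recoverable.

Statutory damages: 34 × $490 = $16,660
Conduct not reckless: the in-lieu enhancement does not apply.
Actual plus statutory damages: $174,270 + $16,660 = $190,930
Attorney fees: 40% of $190,930 = $76,372
Total before cap: $190,930 + $76,372 = $267,302
Cap at $455,150: $267,302 is within the cap, no reduction.

Total recovery: $267,302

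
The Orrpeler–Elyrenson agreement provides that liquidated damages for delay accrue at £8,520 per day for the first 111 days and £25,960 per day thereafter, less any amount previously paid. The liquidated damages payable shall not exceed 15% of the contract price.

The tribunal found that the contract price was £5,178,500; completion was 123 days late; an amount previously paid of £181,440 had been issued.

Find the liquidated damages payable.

Liquidated damages: £776,775

First 111 days: 111 × £8,520 = £945,720
Remaining days: (123 − 111) × £25,960 = £311,520
Accrued per-day damages: £945,720 + £311,520 = £1,257,240
Less amount previously paid: £1,257,240 − £181,440 = £1,075,800
Cap: 15% of £5,178,500 = £776,775
Cap at £776,775: £1,075,800 exceeds the cap → £776,775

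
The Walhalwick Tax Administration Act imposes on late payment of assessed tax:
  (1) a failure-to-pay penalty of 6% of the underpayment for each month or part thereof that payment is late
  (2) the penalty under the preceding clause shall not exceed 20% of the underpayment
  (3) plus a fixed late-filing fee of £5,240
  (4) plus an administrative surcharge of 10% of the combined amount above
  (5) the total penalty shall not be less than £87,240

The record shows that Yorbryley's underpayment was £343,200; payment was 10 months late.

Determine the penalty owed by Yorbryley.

Accrued rate: 6% × 10 = 60%, capped at 20% → 20%
Failure-to-pay penalty: 20% of £343,200 = £68,640
Penalty before surcharge: £68,640 + £5,240 = £73,880
Administrative surcharge: 10% of £73,880 = £7,388
Total penalty: £73,880 + £7,388 = £81,268
Minimum £87,240: £81,268 is below the minimum → £87,240

Penalty: £87,240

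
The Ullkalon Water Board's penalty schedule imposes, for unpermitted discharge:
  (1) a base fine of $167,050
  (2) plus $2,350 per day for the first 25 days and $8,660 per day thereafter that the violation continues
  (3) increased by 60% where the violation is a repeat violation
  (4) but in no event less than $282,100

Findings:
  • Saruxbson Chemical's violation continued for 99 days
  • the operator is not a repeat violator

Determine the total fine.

$866,640

First 25 days: 25 × $2,350 = $58,750
Remaining days: (99 − 25) × $8,660 = $640,840
Per-day component: $58,750 + $640,840 = $699,590
Base plus per-day: $167,050 + $699,590 = $866,640
The operator is not a repeat violator: no 60% increase.
Minimum $282,100: $866,640 meets the minimum, no increase.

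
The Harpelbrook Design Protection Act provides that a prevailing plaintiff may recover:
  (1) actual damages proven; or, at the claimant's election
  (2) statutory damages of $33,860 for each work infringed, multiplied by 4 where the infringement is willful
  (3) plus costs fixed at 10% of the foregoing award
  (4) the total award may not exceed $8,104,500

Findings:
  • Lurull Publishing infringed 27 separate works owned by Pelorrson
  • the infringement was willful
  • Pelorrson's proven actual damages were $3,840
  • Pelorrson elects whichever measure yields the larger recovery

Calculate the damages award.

Statutory damages: 27 × $33,860 = $914,220
Multiplied by 4: 4 × $914,220 = $3,656,880
Greater of actual damages ($3,840) or enhanced statutory damages ($3,656,880): $3,656,880
Costs: 10% of $3,656,880 = $365,688
Award plus costs: $3,656,880 + $365,688 = $4,022,568
Cap at $8,104,500: $4,022,568 is within the cap, no reduction.

$4,022,568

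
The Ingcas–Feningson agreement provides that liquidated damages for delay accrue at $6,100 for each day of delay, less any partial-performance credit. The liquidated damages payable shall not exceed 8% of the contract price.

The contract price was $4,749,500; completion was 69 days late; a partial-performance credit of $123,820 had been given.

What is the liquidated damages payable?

$297,080

Per-day damages: 69 × $6,100 = $420,900
Less partial-performance credit: $420,900 − $123,820 = $297,080
Cap: 8% of $4,749,500 = $379,960
Cap at $379,960: $297,080 is within the cap, no reduction.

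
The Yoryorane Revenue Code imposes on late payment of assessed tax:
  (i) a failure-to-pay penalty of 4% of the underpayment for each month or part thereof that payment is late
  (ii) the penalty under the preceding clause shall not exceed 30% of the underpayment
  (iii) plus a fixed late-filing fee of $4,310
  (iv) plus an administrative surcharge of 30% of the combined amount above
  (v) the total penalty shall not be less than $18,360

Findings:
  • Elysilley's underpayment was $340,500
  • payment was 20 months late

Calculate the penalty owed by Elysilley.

$138,398

Accrued rate: 4% × 20 = 80%, capped at 30% → 30%
Failure-to-pay penalty: 30% of $340,500 = $102,150
Penalty before surcharge: $102,150 + $4,310 = $106,460
Administrative surcharge: 30% of $106,460 = $31,938
Total penalty: $106,460 + $31,938 = $138,398
Minimum $18,360: $138,398 meets the minimum, no increase.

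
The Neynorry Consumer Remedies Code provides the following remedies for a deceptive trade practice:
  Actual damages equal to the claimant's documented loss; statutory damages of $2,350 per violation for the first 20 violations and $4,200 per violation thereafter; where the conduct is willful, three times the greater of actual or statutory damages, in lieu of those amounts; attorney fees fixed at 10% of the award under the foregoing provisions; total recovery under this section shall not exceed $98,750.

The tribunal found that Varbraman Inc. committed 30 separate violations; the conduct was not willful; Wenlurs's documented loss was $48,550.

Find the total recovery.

First 20 violations: 20 × $2,350 = $47,000
Remaining violations: (30 − 20) × $4,200 = $42,000
Statutory damages: $47,000 + $42,000 = $89,000
Conduct not willful: the in-lieu enhancement does not apply.
Actual plus statutory damages: $48,550 + $89,000 = $137,550
Attorney fees: 10% of $137,550 = $13,755
Total before cap: $137,550 + $13,755 = $151,305
Cap at $98,750: $151,305 exceeds the cap → $98,750

$98,750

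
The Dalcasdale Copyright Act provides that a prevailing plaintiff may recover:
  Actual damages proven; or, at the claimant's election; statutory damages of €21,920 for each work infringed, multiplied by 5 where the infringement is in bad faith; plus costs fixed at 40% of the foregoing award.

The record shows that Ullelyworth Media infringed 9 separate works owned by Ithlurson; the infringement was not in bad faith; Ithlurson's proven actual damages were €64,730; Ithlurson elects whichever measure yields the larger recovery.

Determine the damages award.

Statutory damages: 9 × €21,920 = €197,280
Infringement not in bad faith: no ×5 enhancement.
Greater of actual damages (€64,730) or statutory damages (€197,280): €197,280
Costs: 40% of €197,280 = €78,912
Award plus costs: €197,280 + €78,912 = €276,192

€276,192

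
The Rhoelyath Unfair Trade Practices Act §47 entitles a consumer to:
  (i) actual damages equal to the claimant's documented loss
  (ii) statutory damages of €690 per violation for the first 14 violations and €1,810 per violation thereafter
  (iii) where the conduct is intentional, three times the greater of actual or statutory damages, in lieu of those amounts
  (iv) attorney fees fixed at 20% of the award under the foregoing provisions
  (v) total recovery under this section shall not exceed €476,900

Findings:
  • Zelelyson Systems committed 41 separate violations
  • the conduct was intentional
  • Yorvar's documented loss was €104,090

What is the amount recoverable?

First 14 violations: 14 × €690 = €9,660
Remaining violations: (41 − 14) × €1,810 = €48,870
Statutory damages: €9,660 + €48,870 = €58,530
Greater of actual damages (€104,090) or statutory damages (€58,530): €104,090
Trebled: 3 × €104,090 = €312,270
Attorney fees: 20% of €312,270 = €62,454
Total before cap: €312,270 + €62,454 = €374,724
Cap at €476,900: €374,724 is within the cap, no reduction.

€374,724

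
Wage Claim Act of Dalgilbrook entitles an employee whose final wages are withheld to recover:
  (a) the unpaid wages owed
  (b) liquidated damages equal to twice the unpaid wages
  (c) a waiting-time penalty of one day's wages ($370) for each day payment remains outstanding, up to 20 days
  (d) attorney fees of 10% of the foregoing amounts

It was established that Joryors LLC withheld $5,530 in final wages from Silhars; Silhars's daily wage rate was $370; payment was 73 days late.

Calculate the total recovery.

$26,389

Doubled: 2 × $5,530 = $11,060
Penalty days: min(73, 20) = 20
Waiting-time penalty: 20 × $370 = $7,400
Subtotal: $5,530 + $11,060 + $7,400 = $23,990
Attorney fees: 10% of $23,990 = $2,399
Total award: $23,990 + $2,399 = $26,389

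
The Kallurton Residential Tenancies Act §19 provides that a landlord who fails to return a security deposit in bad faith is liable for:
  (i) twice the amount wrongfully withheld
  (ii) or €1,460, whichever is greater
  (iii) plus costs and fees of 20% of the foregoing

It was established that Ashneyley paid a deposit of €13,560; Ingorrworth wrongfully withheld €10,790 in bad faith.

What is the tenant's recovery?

€25,896

Doubled: 2 × €10,790 = €21,580
Minimum €1,460: €21,580 meets the minimum, no increase.
Costs and fees: 20% of €21,580 = €4,316
Total recovery: €21,580 + €4,316 = €25,896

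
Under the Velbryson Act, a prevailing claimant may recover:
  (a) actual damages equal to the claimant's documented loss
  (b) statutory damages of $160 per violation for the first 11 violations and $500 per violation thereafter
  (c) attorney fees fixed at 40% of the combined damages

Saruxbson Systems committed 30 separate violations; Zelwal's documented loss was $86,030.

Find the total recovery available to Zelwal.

First 11 violations: 11 × $160 = $1,760
Remaining violations: (30 − 11) × $500 = $9,500
Statutory damages: $1,760 + $9,500 = $11,260
Combined damages: $86,030 + $11,260 = $97,290
Attorney fees: 40% of $97,290 = $38,916
Total recovery: $97,290 + $38,916 = $136,206

Total recovery: $136,206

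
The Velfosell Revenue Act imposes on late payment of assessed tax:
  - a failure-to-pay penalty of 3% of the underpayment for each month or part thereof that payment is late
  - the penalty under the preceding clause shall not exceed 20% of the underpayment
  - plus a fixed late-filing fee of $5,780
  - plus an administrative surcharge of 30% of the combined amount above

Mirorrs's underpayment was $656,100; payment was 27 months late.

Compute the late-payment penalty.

Accrued rate: 3% × 27 = 81%, capped at 20% → 20%
Failure-to-pay penalty: 20% of $656,100 = $131,220
Penalty before surcharge: $131,220 + $5,780 = $137,000
Administrative surcharge: 30% of $137,000 = $41,100
Total penalty: $137,000 + $41,100 = $178,100

Penalty: $178,100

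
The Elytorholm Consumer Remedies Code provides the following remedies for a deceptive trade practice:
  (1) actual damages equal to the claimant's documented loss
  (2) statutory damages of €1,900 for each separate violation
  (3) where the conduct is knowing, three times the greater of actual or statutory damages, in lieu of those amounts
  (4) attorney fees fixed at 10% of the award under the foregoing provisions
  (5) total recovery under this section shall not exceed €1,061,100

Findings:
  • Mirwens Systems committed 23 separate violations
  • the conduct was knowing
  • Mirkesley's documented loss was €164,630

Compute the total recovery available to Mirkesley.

Statutory damages: 23 × €1,900 = €43,700
Greater of actual damages (€164,630) or statutory damages (€43,700): €164,630
Trebled: 3 × €164,630 = €493,890
Attorney fees: 10% of €493,890 = €49,389
Total before cap: €493,890 + €49,389 = €543,279
Cap at €1,061,100: €543,279 is within the cap, no reduction.

€543,279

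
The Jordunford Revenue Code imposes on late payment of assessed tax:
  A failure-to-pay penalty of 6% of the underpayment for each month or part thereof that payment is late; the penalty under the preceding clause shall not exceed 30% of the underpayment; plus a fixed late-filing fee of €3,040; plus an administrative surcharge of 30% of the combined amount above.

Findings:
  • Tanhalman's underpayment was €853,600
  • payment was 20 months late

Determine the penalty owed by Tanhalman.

Penalty: €336,856

Accrued rate: 6% × 20 = 120%, capped at 30% → 30%
Failure-to-pay penalty: 30% of €853,600 = €256,080
Penalty before surcharge: €256,080 + €3,040 = €259,120
Administrative surcharge: 30% of €259,120 = €77,736
Total penalty: €259,120 + €77,736 = €336,856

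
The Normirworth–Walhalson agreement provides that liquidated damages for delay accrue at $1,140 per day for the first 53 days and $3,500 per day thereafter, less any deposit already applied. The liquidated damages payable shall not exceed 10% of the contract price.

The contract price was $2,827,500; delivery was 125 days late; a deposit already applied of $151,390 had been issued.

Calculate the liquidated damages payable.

$161,030

First 53 days: 53 × $1,140 = $60,420
Remaining days: (125 − 53) × $3,500 = $252,000
Accrued per-day damages: $60,420 + $252,000 = $312,420
Less deposit already applied: $312,420 − $151,390 = $161,030
Cap: 10% of $2,827,500 = $282,750
Cap at $282,750: $161,030 is within the cap, no reduction.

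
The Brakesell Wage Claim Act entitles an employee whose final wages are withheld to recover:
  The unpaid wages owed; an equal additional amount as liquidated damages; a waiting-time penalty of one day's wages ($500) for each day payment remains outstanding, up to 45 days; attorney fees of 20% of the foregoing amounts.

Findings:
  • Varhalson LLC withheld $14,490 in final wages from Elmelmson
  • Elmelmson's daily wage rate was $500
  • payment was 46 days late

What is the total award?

Total award: $61,776

Liquidated damages (equal amount): $14,490
Penalty days: min(46, 45) = 45
Waiting-time penalty: 45 × $500 = $22,500
Subtotal: $14,490 + $14,490 + $22,500 = $51,480
Attorney fees: 20% of $51,480 = $10,296
Total award: $51,480 + $10,296 = $61,776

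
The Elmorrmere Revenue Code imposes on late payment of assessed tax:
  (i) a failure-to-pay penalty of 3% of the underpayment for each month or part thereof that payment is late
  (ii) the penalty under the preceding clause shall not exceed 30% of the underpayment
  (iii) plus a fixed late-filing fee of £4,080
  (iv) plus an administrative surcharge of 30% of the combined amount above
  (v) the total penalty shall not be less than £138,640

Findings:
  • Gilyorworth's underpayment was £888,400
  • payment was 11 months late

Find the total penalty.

£351,780

Accrued rate: 3% × 11 = 33%, capped at 30% → 30%
Failure-to-pay penalty: 30% of £888,400 = £266,520
Penalty before surcharge: £266,520 + £4,080 = £270,600
Administrative surcharge: 30% of £270,600 = £81,180
Total penalty: £270,600 + £81,180 = £351,780
Minimum £138,640: £351,780 meets the minimum, no increase.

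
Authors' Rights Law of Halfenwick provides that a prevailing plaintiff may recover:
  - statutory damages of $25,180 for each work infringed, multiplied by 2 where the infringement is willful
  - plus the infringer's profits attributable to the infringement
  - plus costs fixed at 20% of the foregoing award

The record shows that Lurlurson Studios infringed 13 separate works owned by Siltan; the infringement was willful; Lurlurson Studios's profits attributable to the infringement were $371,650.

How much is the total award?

$1,231,596

Statutory damages: 13 × $25,180 = $327,340
Doubled: 2 × $327,340 = $654,680
Combined award: $654,680 + $371,650 = $1,026,330
Costs: 20% of $1,026,330 = $205,266
Award plus costs: $1,026,330 + $205,266 = $1,231,596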